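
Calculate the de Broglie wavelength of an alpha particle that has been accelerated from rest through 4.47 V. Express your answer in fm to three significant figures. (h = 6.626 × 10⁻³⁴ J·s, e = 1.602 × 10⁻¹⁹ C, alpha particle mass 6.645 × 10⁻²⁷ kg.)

KE = 2eV = 2 × 1.602 × 10⁻¹⁹ × 4.470 = 1.432 × 10⁻¹⁸ J.
p = √(2mKE) = √(2 × 6.645 × 10⁻²⁷ × 1.432 × 10⁻¹⁸) = 1.380 × 10⁻²² kg·m/s.
λ = h/p = 6.626 × 10⁻³⁴ / 1.380 × 10⁻²² = 4.80 × 10⁻¹² m = 4800 fm.

λ = 4800 fm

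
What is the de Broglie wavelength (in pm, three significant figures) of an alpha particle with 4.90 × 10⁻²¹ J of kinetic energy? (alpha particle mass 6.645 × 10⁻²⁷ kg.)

λ = 82.1 pm

p = √(2mKE) = √(2 × 6.645 × 10⁻²⁷ × 4.900 × 10⁻²¹) = 8.070 × 10⁻²⁴ kg·m/s.
λ = h/p = 6.626 × 10⁻³⁴ / 8.070 × 10⁻²⁴ = 8.21 × 10⁻¹¹ m = 82.1 pm.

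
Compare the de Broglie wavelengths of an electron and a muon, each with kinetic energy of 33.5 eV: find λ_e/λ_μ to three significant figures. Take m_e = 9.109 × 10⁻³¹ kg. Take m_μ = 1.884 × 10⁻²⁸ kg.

λ_e/λ_μ = 14.4

At fixed KE, p = √(2mKE) so λ = h/p ∝ 1/√m.
λ_e/λ_μ = √(m_μ/m_e) = √(1.884 × 10⁻²⁸/9.109 × 10⁻³¹) = √(206.8) = 14.4.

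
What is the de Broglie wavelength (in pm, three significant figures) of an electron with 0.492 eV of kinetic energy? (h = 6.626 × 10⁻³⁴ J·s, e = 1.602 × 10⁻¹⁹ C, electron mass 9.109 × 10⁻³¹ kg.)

λ = 1750 pm

KE = 0.492 eV = 7.882 × 10⁻²⁰ J.
p = √(2mKE) = √(2 × 9.109 × 10⁻³¹ × 7.882 × 10⁻²⁰) = 3.789 × 10⁻²⁵ kg·m/s.
λ = h/p = 6.626 × 10⁻³⁴ / 3.789 × 10⁻²⁵ = 1.75 × 10⁻⁹ m = 1750 pm.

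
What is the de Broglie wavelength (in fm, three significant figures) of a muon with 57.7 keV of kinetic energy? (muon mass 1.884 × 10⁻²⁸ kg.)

λ = 355 fm

KE = 57.7 keV = 9.244 × 10⁻¹⁵ J.
p = √(2mKE) = √(2 × 1.884 × 10⁻²⁸ × 9.244 × 10⁻¹⁵) = 1.866 × 10⁻²¹ kg·m/s.
λ = h/p = 6.626 × 10⁻³⁴ / 1.866 × 10⁻²¹ = 3.55 × 10⁻¹³ m = 355 fm.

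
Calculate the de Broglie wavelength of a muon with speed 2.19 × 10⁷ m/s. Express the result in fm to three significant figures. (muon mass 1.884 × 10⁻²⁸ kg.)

λ = 161 fm

p = mv = 1.884 × 10⁻²⁸ × 2.19 × 10⁷ = 4.126 × 10⁻²¹ kg·m/s.
λ = h/p = 6.626 × 10⁻³⁴ / 4.126 × 10⁻²¹ = 1.61 × 10⁻¹³ m = 161 fm.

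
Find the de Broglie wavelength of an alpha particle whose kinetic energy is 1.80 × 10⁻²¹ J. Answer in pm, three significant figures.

λ = 135 pm

p = √(2mKE) = √(2 × 6.645 × 10⁻²⁷ × 1.800 × 10⁻²¹) = 4.891 × 10⁻²⁴ kg·m/s.
λ = h/p = 6.626 × 10⁻³⁴ / 4.891 × 10⁻²⁴ = 1.35 × 10⁻¹⁰ m = 135 pm.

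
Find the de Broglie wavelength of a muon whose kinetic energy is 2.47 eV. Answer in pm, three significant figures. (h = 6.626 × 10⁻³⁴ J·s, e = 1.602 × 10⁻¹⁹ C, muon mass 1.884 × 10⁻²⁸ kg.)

KE = 2.47 eV = 3.957 × 10⁻¹⁹ J.
p = √(2mKE) = √(2 × 1.884 × 10⁻²⁸ × 3.957 × 10⁻¹⁹) = 1.221 × 10⁻²³ kg·m/s.
λ = h/p = 6.626 × 10⁻³⁴ / 1.221 × 10⁻²³ = 5.43 × 10⁻¹¹ m = 54.3 pm.

λ = 54.3 pm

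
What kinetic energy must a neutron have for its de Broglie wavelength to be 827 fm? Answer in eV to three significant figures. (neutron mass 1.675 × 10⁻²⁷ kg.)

KE = 1200 eV

p = h/λ = 6.626 × 10⁻³⁴ / 8.270 × 10⁻¹³ = 8.012 × 10⁻²² kg·m/s.
KE = p²/(2m) = (8.012 × 10⁻²²)² / (2 × 1.675 × 10⁻²⁷) = 1.916 × 10⁻¹⁶ J = 1200 eV.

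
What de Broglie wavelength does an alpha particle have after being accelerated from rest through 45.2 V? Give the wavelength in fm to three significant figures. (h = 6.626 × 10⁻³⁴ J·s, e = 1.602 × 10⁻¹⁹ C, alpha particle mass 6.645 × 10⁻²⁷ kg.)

λ = 1510 fm

KE = 2eV = 2 × 1.602 × 10⁻¹⁹ × 45.20 = 1.448 × 10⁻¹⁷ J.
p = √(2mKE) = √(2 × 6.645 × 10⁻²⁷ × 1.448 × 10⁻¹⁷) = 4.387 × 10⁻²² kg·m/s.
λ = h/p = 6.626 × 10⁻³⁴ / 4.387 × 10⁻²² = 1.51 × 10⁻¹² m = 1510 fm.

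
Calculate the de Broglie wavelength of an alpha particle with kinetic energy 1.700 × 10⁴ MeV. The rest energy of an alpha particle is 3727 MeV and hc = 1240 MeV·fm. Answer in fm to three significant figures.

λ = 0.0608 fm

Total energy E = KE + m₀c² = 1.700 × 10⁴ + 3727 = 20727 MeV.
(pc)² = E² − (m₀c²)² = (20727)² − (3727)² = 4.157 × 10⁸ MeV², so pc = 2.039 × 10⁴ MeV.
λ = hc/(pc) = 1240 MeV·fm / 2.039 × 10⁴ MeV = 0.0608 fm.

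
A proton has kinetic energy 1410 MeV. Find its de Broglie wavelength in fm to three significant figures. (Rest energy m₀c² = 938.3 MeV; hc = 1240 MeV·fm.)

λ = 0.576 fm

Total energy E = KE + m₀c² = 1410 + 938.3 = 2348.3 MeV.
(pc)² = E² − (m₀c²)² = (2348.3)² − (938.3)² = 4.634 × 10⁶ MeV², so pc = 2153 MeV.
λ = hc/(pc) = 1240 MeV·fm / 2153 MeV = 0.576 fm.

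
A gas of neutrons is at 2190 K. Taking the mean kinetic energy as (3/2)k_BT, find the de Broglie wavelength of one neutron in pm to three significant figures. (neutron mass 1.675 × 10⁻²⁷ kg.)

KE = (3/2)k_BT = 1.5 × 1.381 × 10⁻²³ × 2190 = 4.537 × 10⁻²⁰ J.
p = √(2mKE) = √(2 × 1.675 × 10⁻²⁷ × 4.537 × 10⁻²⁰) = 1.233 × 10⁻²³ kg·m/s.
λ = h/p = 5.37 × 10⁻¹¹ m = 53.7 pm.

λ = 53.7 pm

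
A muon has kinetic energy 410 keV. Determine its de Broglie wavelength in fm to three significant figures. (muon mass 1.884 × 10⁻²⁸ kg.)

KE = 410 keV = 6.568 × 10⁻¹⁴ J.
p = √(2mKE) = √(2 × 1.884 × 10⁻²⁸ × 6.568 × 10⁻¹⁴) = 4.975 × 10⁻²¹ kg·m/s.
λ = h/p = 6.626 × 10⁻³⁴ / 4.975 × 10⁻²¹ = 1.33 × 10⁻¹³ m = 133 fm.

λ = 133 fm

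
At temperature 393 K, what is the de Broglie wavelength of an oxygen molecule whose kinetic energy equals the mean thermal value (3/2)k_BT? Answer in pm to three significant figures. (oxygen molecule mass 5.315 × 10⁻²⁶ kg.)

λ = 22.5 pm

KE = (3/2)k_BT = 1.5 × 1.381 × 10⁻²³ × 393 = 8.141 × 10⁻²¹ J.
p = √(2mKE) = √(2 × 5.315 × 10⁻²⁶ × 8.141 × 10⁻²¹) = 2.942 × 10⁻²³ kg·m/s.
λ = h/p = 2.25 × 10⁻¹¹ m = 22.5 pm.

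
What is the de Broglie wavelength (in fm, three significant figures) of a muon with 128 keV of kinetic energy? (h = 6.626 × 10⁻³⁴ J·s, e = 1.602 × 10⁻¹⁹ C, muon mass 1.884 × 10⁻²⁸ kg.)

KE = 128 keV = 2.051 × 10⁻¹⁴ J.
p = √(2mKE) = √(2 × 1.884 × 10⁻²⁸ × 2.051 × 10⁻¹⁴) = 2.780 × 10⁻²¹ kg·m/s.
λ = h/p = 6.626 × 10⁻³⁴ / 2.780 × 10⁻²¹ = 2.38 × 10⁻¹³ m = 238 fm.

λ = 238 fm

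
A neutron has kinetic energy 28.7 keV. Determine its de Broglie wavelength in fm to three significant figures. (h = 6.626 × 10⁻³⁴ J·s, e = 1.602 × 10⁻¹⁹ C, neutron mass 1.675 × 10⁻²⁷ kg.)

λ = 169 fm

KE = 28.7 keV = 4.598 × 10⁻¹⁵ J.
p = √(2mKE) = √(2 × 1.675 × 10⁻²⁷ × 4.598 × 10⁻¹⁵) = 3.925 × 10⁻²¹ kg·m/s.
λ = h/p = 6.626 × 10⁻³⁴ / 3.925 × 10⁻²¹ = 1.69 × 10⁻¹³ m = 169 fm.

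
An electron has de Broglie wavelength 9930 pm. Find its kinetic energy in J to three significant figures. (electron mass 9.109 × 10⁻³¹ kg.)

KE = 2.44 × 10⁻²¹ J

p = h/λ = 6.626 × 10⁻³⁴ / 9.930 × 10⁻⁹ = 6.673 × 10⁻²⁶ kg·m/s.
KE = p²/(2m) = (6.673 × 10⁻²⁶)² / (2 × 9.109 × 10⁻³¹) = 2.444 × 10⁻²¹ J = 2.44 × 10⁻²¹ J.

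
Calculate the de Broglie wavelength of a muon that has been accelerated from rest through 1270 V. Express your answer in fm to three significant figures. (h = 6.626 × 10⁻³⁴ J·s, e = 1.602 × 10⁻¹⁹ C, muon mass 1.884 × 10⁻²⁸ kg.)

λ = 2390 fm

KE = eV = 1.602 × 10⁻¹⁹ × 1270 = 2.035 × 10⁻¹⁶ J.
p = √(2mKE) = √(2 × 1.884 × 10⁻²⁸ × 2.035 × 10⁻¹⁶) = 2.769 × 10⁻²² kg·m/s.
λ = h/p = 6.626 × 10⁻³⁴ / 2.769 × 10⁻²² = 2.39 × 10⁻¹² m = 2390 fm.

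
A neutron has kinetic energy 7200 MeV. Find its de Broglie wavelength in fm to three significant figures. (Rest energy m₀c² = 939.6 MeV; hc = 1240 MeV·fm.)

Total energy E = KE + m₀c² = 7200 + 939.6 = 8139.6 MeV.
(pc)² = E² − (m₀c²)² = (8139.6)² − (939.6)² = 6.537 × 10⁷ MeV², so pc = 8085 MeV.
λ = hc/(pc) = 1240 MeV·fm / 8085 MeV = 0.153 fm.

λ = 0.153 fm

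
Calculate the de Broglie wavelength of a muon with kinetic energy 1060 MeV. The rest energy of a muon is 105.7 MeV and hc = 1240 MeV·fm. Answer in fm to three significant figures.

Total energy E = KE + m₀c² = 1060 + 105.7 = 1165.7 MeV.
(pc)² = E² − (m₀c²)² = (1165.7)² − (105.7)² = 1.348 × 10⁶ MeV², so pc = 1161 MeV.
λ = hc/(pc) = 1240 MeV·fm / 1161 MeV = 1.07 fm.

λ = 1.07 fm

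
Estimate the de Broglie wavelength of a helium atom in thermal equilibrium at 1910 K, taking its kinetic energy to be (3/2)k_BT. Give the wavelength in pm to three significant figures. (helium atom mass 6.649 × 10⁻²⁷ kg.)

KE = (3/2)k_BT = 1.5 × 1.381 × 10⁻²³ × 1910 = 3.957 × 10⁻²⁰ J.
p = √(2mKE) = √(2 × 6.649 × 10⁻²⁷ × 3.957 × 10⁻²⁰) = 2.294 × 10⁻²³ kg·m/s.
λ = h/p = 2.89 × 10⁻¹¹ m = 28.9 pm.

λ = 28.9 pm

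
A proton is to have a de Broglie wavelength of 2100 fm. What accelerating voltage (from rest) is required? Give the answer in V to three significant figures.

p = h/λ = 6.626 × 10⁻³⁴ / 2.100 × 10⁻¹² = 3.155 × 10⁻²² kg·m/s.
KE = p²/(2m) = 2.975 × 10⁻¹⁷ J.
V = KE/e = 2.975 × 10⁻¹⁷ / (1.602 × 10⁻¹⁹) = 186 V.

V = 186 V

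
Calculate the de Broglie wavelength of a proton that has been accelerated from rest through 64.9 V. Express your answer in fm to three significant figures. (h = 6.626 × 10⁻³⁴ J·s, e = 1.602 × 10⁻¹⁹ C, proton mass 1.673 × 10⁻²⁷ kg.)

KE = eV = 1.602 × 10⁻¹⁹ × 64.90 = 1.040 × 10⁻¹⁷ J.
p = √(2mKE) = √(2 × 1.673 × 10⁻²⁷ × 1.040 × 10⁻¹⁷) = 1.865 × 10⁻²² kg·m/s.
λ = h/p = 6.626 × 10⁻³⁴ / 1.865 × 10⁻²² = 3.55 × 10⁻¹² m = 3550 fm.

λ = 3550 fm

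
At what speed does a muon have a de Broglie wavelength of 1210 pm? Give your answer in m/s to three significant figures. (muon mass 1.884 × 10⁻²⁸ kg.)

v = 2910 m/s

p = h/λ = 6.626 × 10⁻³⁴ / 1.210 × 10⁻⁹ = 5.476 × 10⁻²⁵ kg·m/s.
v = p/m = 5.476 × 10⁻²⁵ / 1.884 × 10⁻²⁸ = 2.91 × 10³ m/s = 2910 m/s.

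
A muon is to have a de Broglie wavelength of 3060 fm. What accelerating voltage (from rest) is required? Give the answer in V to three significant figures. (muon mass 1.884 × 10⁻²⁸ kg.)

p = h/λ = 6.626 × 10⁻³⁴ / 3.060 × 10⁻¹² = 2.165 × 10⁻²² kg·m/s.
KE = p²/(2m) = 1.244 × 10⁻¹⁶ J.
V = KE/e = 1.244 × 10⁻¹⁶ / (1.602 × 10⁻¹⁹) = 777 V.

V = 777 V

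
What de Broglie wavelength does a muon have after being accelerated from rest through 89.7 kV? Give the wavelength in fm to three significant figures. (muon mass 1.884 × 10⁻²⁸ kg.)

KE = eV = 1.602 × 10⁻¹⁹ × 8.970 × 10⁴ = 1.437 × 10⁻¹⁴ J.
p = √(2mKE) = √(2 × 1.884 × 10⁻²⁸ × 1.437 × 10⁻¹⁴) = 2.327 × 10⁻²¹ kg·m/s.
λ = h/p = 6.626 × 10⁻³⁴ / 2.327 × 10⁻²¹ = 2.85 × 10⁻¹³ m = 285 fm.

λ = 285 fm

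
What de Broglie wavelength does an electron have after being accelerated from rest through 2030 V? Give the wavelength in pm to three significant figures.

KE = eV = 1.602 × 10⁻¹⁹ × 2030 = 3.252 × 10⁻¹⁶ J.
p = √(2mKE) = √(2 × 9.109 × 10⁻³¹ × 3.252 × 10⁻¹⁶) = 2.434 × 10⁻²³ kg·m/s.
λ = h/p = 6.626 × 10⁻³⁴ / 2.434 × 10⁻²³ = 2.72 × 10⁻¹¹ m = 27.2 pm.

λ = 27.2 pm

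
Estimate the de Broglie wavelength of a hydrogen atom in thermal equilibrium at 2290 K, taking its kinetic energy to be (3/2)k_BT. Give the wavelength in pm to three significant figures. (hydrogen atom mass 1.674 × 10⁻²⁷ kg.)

KE = (3/2)k_BT = 1.5 × 1.381 × 10⁻²³ × 2290 = 4.744 × 10⁻²⁰ J.
p = √(2mKE) = √(2 × 1.674 × 10⁻²⁷ × 4.744 × 10⁻²⁰) = 1.260 × 10⁻²³ kg·m/s.
λ = h/p = 5.26 × 10⁻¹¹ m = 52.6 pm.

λ = 52.6 pm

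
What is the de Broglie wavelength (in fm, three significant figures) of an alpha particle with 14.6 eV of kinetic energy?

KE = 14.6 eV = 2.339 × 10⁻¹⁸ J.
p = √(2mKE) = √(2 × 6.645 × 10⁻²⁷ × 2.339 × 10⁻¹⁸) = 1.763 × 10⁻²² kg·m/s.
λ = h/p = 6.626 × 10⁻³⁴ / 1.763 × 10⁻²² = 3.76 × 10⁻¹² m = 3760 fm.

λ = 3760 fm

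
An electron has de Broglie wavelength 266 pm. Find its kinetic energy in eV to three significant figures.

p = h/λ = 6.626 × 10⁻³⁴ / 2.660 × 10⁻¹⁰ = 2.491 × 10⁻²⁴ kg·m/s.
KE = p²/(2m) = (2.491 × 10⁻²⁴)² / (2 × 9.109 × 10⁻³¹) = 3.406 × 10⁻¹⁸ J = 21.3 eV.

KE = 21.3 eV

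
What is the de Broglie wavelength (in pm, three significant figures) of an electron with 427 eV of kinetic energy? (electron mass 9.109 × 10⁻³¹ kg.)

KE = 427 eV = 6.841 × 10⁻¹⁷ J.
p = √(2mKE) = √(2 × 9.109 × 10⁻³¹ × 6.841 × 10⁻¹⁷) = 1.116 × 10⁻²³ kg·m/s.
λ = h/p = 6.626 × 10⁻³⁴ / 1.116 × 10⁻²³ = 5.94 × 10⁻¹¹ m = 59.4 pm.

λ = 59.4 pm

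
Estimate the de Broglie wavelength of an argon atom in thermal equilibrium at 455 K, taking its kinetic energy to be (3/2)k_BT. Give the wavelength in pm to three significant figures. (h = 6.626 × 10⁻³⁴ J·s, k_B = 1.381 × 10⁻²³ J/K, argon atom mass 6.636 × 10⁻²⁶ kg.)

λ = 18.7 pm

KE = (3/2)k_BT = 1.5 × 1.381 × 10⁻²³ × 455 = 9.425 × 10⁻²¹ J.
p = √(2mKE) = √(2 × 6.636 × 10⁻²⁶ × 9.425 × 10⁻²¹) = 3.537 × 10⁻²³ kg·m/s.
λ = h/p = 1.87 × 10⁻¹¹ m = 18.7 pm.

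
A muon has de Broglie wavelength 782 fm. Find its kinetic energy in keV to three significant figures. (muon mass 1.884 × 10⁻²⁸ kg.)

p = h/λ = 6.626 × 10⁻³⁴ / 7.820 × 10⁻¹³ = 8.473 × 10⁻²² kg·m/s.
KE = p²/(2m) = (8.473 × 10⁻²²)² / (2 × 1.884 × 10⁻²⁸) = 1.905 × 10⁻¹⁵ J = 11.9 keV.

KE = 11.9 keV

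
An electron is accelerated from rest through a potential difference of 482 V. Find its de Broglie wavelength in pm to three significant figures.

KE = eV = 1.602 × 10⁻¹⁹ × 482.0 = 7.722 × 10⁻¹⁷ J.
p = √(2mKE) = √(2 × 9.109 × 10⁻³¹ × 7.722 × 10⁻¹⁷) = 1.186 × 10⁻²³ kg·m/s.
λ = h/p = 6.626 × 10⁻³⁴ / 1.186 × 10⁻²³ = 5.59 × 10⁻¹¹ m = 55.9 pm.

λ = 55.9 pm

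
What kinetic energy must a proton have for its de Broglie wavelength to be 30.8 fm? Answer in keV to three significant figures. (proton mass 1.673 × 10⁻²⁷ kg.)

KE = 863 keV

p = h/λ = 6.626 × 10⁻³⁴ / 3.080 × 10⁻¹⁴ = 2.151 × 10⁻²⁰ kg·m/s.
KE = p²/(2m) = (2.151 × 10⁻²⁰)² / (2 × 1.673 × 10⁻²⁷) = 1.383 × 10⁻¹³ J = 863 keV.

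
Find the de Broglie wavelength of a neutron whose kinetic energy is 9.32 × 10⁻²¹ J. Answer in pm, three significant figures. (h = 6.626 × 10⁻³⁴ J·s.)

p = √(2mKE) = √(2 × 1.675 × 10⁻²⁷ × 9.320 × 10⁻²¹) = 5.588 × 10⁻²⁴ kg·m/s.
λ = h/p = 6.626 × 10⁻³⁴ / 5.588 × 10⁻²⁴ = 1.19 × 10⁻¹⁰ m = 119 pm.

λ = 119 pm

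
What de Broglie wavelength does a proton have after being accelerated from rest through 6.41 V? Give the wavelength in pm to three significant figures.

λ = 11.3 pm

KE = eV = 1.602 × 10⁻¹⁹ × 6.410 = 1.027 × 10⁻¹⁸ J.
p = √(2mKE) = √(2 × 1.673 × 10⁻²⁷ × 1.027 × 10⁻¹⁸) = 5.862 × 10⁻²³ kg·m/s.
λ = h/p = 6.626 × 10⁻³⁴ / 5.862 × 10⁻²³ = 1.13 × 10⁻¹¹ m = 11.3 pm.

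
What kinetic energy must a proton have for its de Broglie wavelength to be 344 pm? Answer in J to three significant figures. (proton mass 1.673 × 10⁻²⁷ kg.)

KE = 1.11 × 10⁻²¹ J

p = h/λ = 6.626 × 10⁻³⁴ / 3.440 × 10⁻¹⁰ = 1.926 × 10⁻²⁴ kg·m/s.
KE = p²/(2m) = (1.926 × 10⁻²⁴)² / (2 × 1.673 × 10⁻²⁷) = 1.109 × 10⁻²¹ J = 1.11 × 10⁻²¹ J.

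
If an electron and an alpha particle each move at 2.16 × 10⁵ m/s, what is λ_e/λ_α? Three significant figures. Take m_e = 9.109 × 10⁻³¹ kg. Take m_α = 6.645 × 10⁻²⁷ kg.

At fixed v, p = mv so λ = h/(mv) ∝ 1/m.
λ_e/λ_α = m_α/m_e = 6.645 × 10⁻²⁷/9.109 × 10⁻³¹ = 7290.

λ_e/λ_α = 7290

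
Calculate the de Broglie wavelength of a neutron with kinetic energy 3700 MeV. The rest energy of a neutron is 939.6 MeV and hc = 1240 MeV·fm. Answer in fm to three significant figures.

λ = 0.273 fm

Total energy E = KE + m₀c² = 3700 + 939.6 = 4639.6 MeV.
(pc)² = E² − (m₀c²)² = (4639.6)² − (939.6)² = 2.064 × 10⁷ MeV², so pc = 4543 MeV.
λ = hc/(pc) = 1240 MeV·fm / 4543 MeV = 0.273 fm.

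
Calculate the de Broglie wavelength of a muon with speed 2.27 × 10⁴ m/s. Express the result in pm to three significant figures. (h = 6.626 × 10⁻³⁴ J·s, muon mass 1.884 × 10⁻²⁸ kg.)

λ = 155 pm

p = mv = 1.884 × 10⁻²⁸ × 2.27 × 10⁴ = 4.277 × 10⁻²⁴ kg·m/s.
λ = h/p = 6.626 × 10⁻³⁴ / 4.277 × 10⁻²⁴ = 1.55 × 10⁻¹⁰ m = 155 pm.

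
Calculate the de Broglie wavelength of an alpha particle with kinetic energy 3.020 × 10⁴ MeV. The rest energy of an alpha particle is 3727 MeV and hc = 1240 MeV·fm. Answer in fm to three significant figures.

Total energy E = KE + m₀c² = 3.020 × 10⁴ + 3727 = 33927 MeV.
(pc)² = E² − (m₀c²)² = (33927)² − (3727)² = 1.137 × 10⁹ MeV², so pc = 3.372 × 10⁴ MeV.
λ = hc/(pc) = 1240 MeV·fm / 3.372 × 10⁴ MeV = 0.0368 fm.

λ = 0.0368 fm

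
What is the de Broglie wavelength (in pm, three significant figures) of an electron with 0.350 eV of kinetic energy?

KE = 0.350 eV = 5.607 × 10⁻²⁰ J.
p = √(2mKE) = √(2 × 9.109 × 10⁻³¹ × 5.607 × 10⁻²⁰) = 3.196 × 10⁻²⁵ kg·m/s.
λ = h/p = 6.626 × 10⁻³⁴ / 3.196 × 10⁻²⁵ = 2.07 × 10⁻⁹ m = 2070 pm.

λ = 2070 pm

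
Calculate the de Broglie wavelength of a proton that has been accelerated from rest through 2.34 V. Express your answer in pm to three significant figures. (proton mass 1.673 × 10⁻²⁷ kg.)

λ = 18.7 pm

KE = eV = 1.602 × 10⁻¹⁹ × 2.340 = 3.749 × 10⁻¹⁹ J.
p = √(2mKE) = √(2 × 1.673 × 10⁻²⁷ × 3.749 × 10⁻¹⁹) = 3.542 × 10⁻²³ kg·m/s.
λ = h/p = 6.626 × 10⁻³⁴ / 3.542 × 10⁻²³ = 1.87 × 10⁻¹¹ m = 18.7 pm.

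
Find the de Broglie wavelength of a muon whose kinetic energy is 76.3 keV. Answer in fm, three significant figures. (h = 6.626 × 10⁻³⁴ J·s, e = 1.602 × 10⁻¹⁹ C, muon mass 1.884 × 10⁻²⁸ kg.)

λ = 309 fm

KE = 76.3 keV = 1.222 × 10⁻¹⁴ J.
p = √(2mKE) = √(2 × 1.884 × 10⁻²⁸ × 1.222 × 10⁻¹⁴) = 2.146 × 10⁻²¹ kg·m/s.
λ = h/p = 6.626 × 10⁻³⁴ / 2.146 × 10⁻²¹ = 3.09 × 10⁻¹³ m = 309 fm.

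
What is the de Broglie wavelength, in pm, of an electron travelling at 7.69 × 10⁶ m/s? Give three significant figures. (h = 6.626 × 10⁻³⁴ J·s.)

λ = 94.6 pm

p = mv = 9.109 × 10⁻³¹ × 7.69 × 10⁶ = 7.005 × 10⁻²⁴ kg·m/s.
λ = h/p = 6.626 × 10⁻³⁴ / 7.005 × 10⁻²⁴ = 9.46 × 10⁻¹¹ m = 94.6 pm.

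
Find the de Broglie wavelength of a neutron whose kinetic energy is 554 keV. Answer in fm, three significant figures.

KE = 554 keV = 8.875 × 10⁻¹⁴ J.
p = √(2mKE) = √(2 × 1.675 × 10⁻²⁷ × 8.875 × 10⁻¹⁴) = 1.724 × 10⁻²⁰ kg·m/s.
λ = h/p = 6.626 × 10⁻³⁴ / 1.724 × 10⁻²⁰ = 3.84 × 10⁻¹⁴ m = 38.4 fm.

λ = 38.4 fm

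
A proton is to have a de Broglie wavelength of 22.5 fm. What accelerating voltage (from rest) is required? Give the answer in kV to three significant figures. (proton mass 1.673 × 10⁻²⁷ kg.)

V = 1620 kV

p = h/λ = 6.626 × 10⁻³⁴ / 2.250 × 10⁻¹⁴ = 2.945 × 10⁻²⁰ kg·m/s.
KE = p²/(2m) = 2.592 × 10⁻¹³ J.
V = KE/e = 2.592 × 10⁻¹³ / (1.602 × 10⁻¹⁹) = 1620 kV.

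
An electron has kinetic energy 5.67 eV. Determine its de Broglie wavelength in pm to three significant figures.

λ = 515 pm

KE = 5.67 eV = 9.083 × 10⁻¹⁹ J.
p = √(2mKE) = √(2 × 9.109 × 10⁻³¹ × 9.083 × 10⁻¹⁹) = 1.286 × 10⁻²⁴ kg·m/s.
λ = h/p = 6.626 × 10⁻³⁴ / 1.286 × 10⁻²⁴ = 5.15 × 10⁻¹⁰ m = 515 pm.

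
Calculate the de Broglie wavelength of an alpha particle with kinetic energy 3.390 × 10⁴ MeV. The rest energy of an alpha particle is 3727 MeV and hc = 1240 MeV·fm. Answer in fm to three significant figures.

Total energy E = KE + m₀c² = 3.390 × 10⁴ + 3727 = 37627 MeV.
(pc)² = E² − (m₀c²)² = (37627)² − (3727)² = 1.402 × 10⁹ MeV², so pc = 3.744 × 10⁴ MeV.
λ = hc/(pc) = 1240 MeV·fm / 3.744 × 10⁴ MeV = 0.0331 fm.

λ = 0.0331 fm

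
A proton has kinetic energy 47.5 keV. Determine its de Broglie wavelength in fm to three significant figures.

KE = 47.5 keV = 7.610 × 10⁻¹⁵ J.
p = √(2mKE) = √(2 × 1.673 × 10⁻²⁷ × 7.610 × 10⁻¹⁵) = 5.046 × 10⁻²¹ kg·m/s.
λ = h/p = 6.626 × 10⁻³⁴ / 5.046 × 10⁻²¹ = 1.31 × 10⁻¹³ m = 131 fm.

λ = 131 fm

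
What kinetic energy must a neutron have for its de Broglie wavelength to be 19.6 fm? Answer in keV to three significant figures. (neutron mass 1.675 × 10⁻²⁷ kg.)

p = h/λ = 6.626 × 10⁻³⁴ / 1.960 × 10⁻¹⁴ = 3.381 × 10⁻²⁰ kg·m/s.
KE = p²/(2m) = (3.381 × 10⁻²⁰)² / (2 × 1.675 × 10⁻²⁷) = 3.412 × 10⁻¹³ J = 2130 keV.

KE = 2130 keV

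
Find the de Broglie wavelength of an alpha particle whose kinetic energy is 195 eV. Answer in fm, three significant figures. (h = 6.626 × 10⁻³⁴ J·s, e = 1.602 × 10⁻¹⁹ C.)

λ = 1030 fm

KE = 195 eV = 3.124 × 10⁻¹⁷ J.
p = √(2mKE) = √(2 × 6.645 × 10⁻²⁷ × 3.124 × 10⁻¹⁷) = 6.443 × 10⁻²² kg·m/s.
λ = h/p = 6.626 × 10⁻³⁴ / 6.443 × 10⁻²² = 1.03 × 10⁻¹² m = 1030 fm.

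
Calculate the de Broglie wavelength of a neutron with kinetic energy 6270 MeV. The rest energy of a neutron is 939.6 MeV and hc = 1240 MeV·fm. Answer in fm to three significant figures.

Total energy E = KE + m₀c² = 6270 + 939.6 = 7209.6 MeV.
(pc)² = E² − (m₀c²)² = (7209.6)² − (939.6)² = 5.110 × 10⁷ MeV², so pc = 7148 MeV.
λ = hc/(pc) = 1240 MeV·fm / 7148 MeV = 0.173 fm.

λ = 0.173 fm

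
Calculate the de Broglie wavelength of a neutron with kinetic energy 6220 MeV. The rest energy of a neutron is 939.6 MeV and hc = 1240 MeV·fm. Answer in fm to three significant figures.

Total energy E = KE + m₀c² = 6220 + 939.6 = 7159.6 MeV.
(pc)² = E² − (m₀c²)² = (7159.6)² − (939.6)² = 5.038 × 10⁷ MeV², so pc = 7098 MeV.
λ = hc/(pc) = 1240 MeV·fm / 7098 MeV = 0.175 fm.

λ = 0.175 fm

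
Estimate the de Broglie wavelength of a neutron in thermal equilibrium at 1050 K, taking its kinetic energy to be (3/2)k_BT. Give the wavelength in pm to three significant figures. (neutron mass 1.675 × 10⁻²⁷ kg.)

λ = 77.6 pm

KE = (3/2)k_BT = 1.5 × 1.381 × 10⁻²³ × 1050 = 2.175 × 10⁻²⁰ J.
p = √(2mKE) = √(2 × 1.675 × 10⁻²⁷ × 2.175 × 10⁻²⁰) = 8.536 × 10⁻²⁴ kg·m/s.
λ = h/p = 7.76 × 10⁻¹¹ m = 77.6 pm.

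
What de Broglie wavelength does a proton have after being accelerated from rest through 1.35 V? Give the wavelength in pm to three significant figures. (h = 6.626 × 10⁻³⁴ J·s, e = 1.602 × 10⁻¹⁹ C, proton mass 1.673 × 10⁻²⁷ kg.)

λ = 24.6 pm

KE = eV = 1.602 × 10⁻¹⁹ × 1.350 = 2.163 × 10⁻¹⁹ J.
p = √(2mKE) = √(2 × 1.673 × 10⁻²⁷ × 2.163 × 10⁻¹⁹) = 2.690 × 10⁻²³ kg·m/s.
λ = h/p = 6.626 × 10⁻³⁴ / 2.690 × 10⁻²³ = 2.46 × 10⁻¹¹ m = 24.6 pm.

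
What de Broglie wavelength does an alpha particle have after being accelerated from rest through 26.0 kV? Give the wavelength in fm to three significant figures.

KE = 2eV = 2 × 1.602 × 10⁻¹⁹ × 2.600 × 10⁴ = 8.330 × 10⁻¹⁵ J.
p = √(2mKE) = √(2 × 6.645 × 10⁻²⁷ × 8.330 × 10⁻¹⁵) = 1.052 × 10⁻²⁰ kg·m/s.
λ = h/p = 6.626 × 10⁻³⁴ / 1.052 × 10⁻²⁰ = 6.30 × 10⁻¹⁴ m = 63.0 fm.

λ = 63.0 fm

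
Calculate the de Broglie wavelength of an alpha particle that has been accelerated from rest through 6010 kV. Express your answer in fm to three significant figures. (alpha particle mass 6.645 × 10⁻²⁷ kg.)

λ = 4.14 fm

KE = 2eV = 2 × 1.602 × 10⁻¹⁹ × 6.010 × 10⁶ = 1.926 × 10⁻¹² J.
p = √(2mKE) = √(2 × 6.645 × 10⁻²⁷ × 1.926 × 10⁻¹²) = 1.600 × 10⁻¹⁹ kg·m/s.
λ = h/p = 6.626 × 10⁻³⁴ / 1.600 × 10⁻¹⁹ = 4.14 × 10⁻¹⁵ m = 4.14 fm.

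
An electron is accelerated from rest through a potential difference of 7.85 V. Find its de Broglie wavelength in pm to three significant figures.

λ = 438 pm

KE = eV = 1.602 × 10⁻¹⁹ × 7.850 = 1.258 × 10⁻¹⁸ J.
p = √(2mKE) = √(2 × 9.109 × 10⁻³¹ × 1.258 × 10⁻¹⁸) = 1.514 × 10⁻²⁴ kg·m/s.
λ = h/p = 6.626 × 10⁻³⁴ / 1.514 × 10⁻²⁴ = 4.38 × 10⁻¹⁰ m = 438 pm.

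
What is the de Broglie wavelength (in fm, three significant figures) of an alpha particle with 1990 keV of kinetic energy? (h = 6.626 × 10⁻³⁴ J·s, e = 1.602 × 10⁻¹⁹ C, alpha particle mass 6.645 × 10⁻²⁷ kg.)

KE = 1990 keV = 3.188 × 10⁻¹³ J.
p = √(2mKE) = √(2 × 6.645 × 10⁻²⁷ × 3.188 × 10⁻¹³) = 6.509 × 10⁻²⁰ kg·m/s.
λ = h/p = 6.626 × 10⁻³⁴ / 6.509 × 10⁻²⁰ = 1.02 × 10⁻¹⁴ m = 10.2 fm.

λ = 10.2 fm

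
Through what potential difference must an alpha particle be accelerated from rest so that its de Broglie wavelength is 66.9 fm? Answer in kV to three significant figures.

V = 23.0 kV

p = h/λ = 6.626 × 10⁻³⁴ / 6.690 × 10⁻¹⁴ = 9.904 × 10⁻²¹ kg·m/s.
KE = p²/(2m) = 7.381 × 10⁻¹⁵ J.
V = KE/2e = 7.381 × 10⁻¹⁵ / (2 × 1.602 × 10⁻¹⁹) = 23.0 kV.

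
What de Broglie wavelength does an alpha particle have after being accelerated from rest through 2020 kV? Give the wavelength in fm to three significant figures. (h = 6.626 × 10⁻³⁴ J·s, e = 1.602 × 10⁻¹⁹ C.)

KE = 2eV = 2 × 1.602 × 10⁻¹⁹ × 2.020 × 10⁶ = 6.472 × 10⁻¹³ J.
p = √(2mKE) = √(2 × 6.645 × 10⁻²⁷ × 6.472 × 10⁻¹³) = 9.274 × 10⁻²⁰ kg·m/s.
λ = h/p = 6.626 × 10⁻³⁴ / 9.274 × 10⁻²⁰ = 7.14 × 10⁻¹⁵ m = 7.14 fm.

λ = 7.14 fm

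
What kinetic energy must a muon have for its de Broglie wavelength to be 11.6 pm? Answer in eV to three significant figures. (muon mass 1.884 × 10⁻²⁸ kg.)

p = h/λ = 6.626 × 10⁻³⁴ / 1.160 × 10⁻¹¹ = 5.712 × 10⁻²³ kg·m/s.
KE = p²/(2m) = (5.712 × 10⁻²³)² / (2 × 1.884 × 10⁻²⁸) = 8.659 × 10⁻¹⁸ J = 54.1 eV.

KE = 54.1 eV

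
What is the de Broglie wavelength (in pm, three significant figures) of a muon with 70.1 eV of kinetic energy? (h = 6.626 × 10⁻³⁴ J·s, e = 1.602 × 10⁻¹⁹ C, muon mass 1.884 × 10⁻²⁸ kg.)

KE = 70.1 eV = 1.123 × 10⁻¹⁷ J.
p = √(2mKE) = √(2 × 1.884 × 10⁻²⁸ × 1.123 × 10⁻¹⁷) = 6.505 × 10⁻²³ kg·m/s.
λ = h/p = 6.626 × 10⁻³⁴ / 6.505 × 10⁻²³ = 1.02 × 10⁻¹¹ m = 10.2 pm.

λ = 10.2 pm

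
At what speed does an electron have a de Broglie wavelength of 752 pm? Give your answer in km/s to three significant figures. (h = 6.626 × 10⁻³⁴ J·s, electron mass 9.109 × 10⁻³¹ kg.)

v = 967 km/s

p = h/λ = 6.626 × 10⁻³⁴ / 7.520 × 10⁻¹⁰ = 8.811 × 10⁻²⁵ kg·m/s.
v = p/m = 8.811 × 10⁻²⁵ / 9.109 × 10⁻³¹ = 9.67 × 10⁵ m/s = 967 km/s.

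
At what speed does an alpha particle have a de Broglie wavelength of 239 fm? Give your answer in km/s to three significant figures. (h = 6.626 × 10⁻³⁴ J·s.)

v = 417 km/s

p = h/λ = 6.626 × 10⁻³⁴ / 2.390 × 10⁻¹³ = 2.772 × 10⁻²¹ kg·m/s.
v = p/m = 2.772 × 10⁻²¹ / 6.645 × 10⁻²⁷ = 4.17 × 10⁵ m/s = 417 km/s.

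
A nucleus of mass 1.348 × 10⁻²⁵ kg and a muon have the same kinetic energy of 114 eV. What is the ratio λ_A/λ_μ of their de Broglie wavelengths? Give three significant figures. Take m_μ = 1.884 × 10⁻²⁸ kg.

At fixed KE, p = √(2mKE) so λ = h/p ∝ 1/√m.
λ_A/λ_μ = √(m_μ/m_A) = √(1.884 × 10⁻²⁸/1.348 × 10⁻²⁵) = √(1.398 × 10⁻³) = 0.0374.

λ_A/λ_μ = 0.0374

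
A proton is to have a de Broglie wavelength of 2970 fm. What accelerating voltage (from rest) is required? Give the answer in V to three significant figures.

V = 92.9 V

p = h/λ = 6.626 × 10⁻³⁴ / 2.970 × 10⁻¹² = 2.231 × 10⁻²² kg·m/s.
KE = p²/(2m) = 1.488 × 10⁻¹⁷ J.
V = KE/e = 1.488 × 10⁻¹⁷ / (1.602 × 10⁻¹⁹) = 92.9 V.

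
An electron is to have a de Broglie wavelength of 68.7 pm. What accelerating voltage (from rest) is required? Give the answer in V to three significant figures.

p = h/λ = 6.626 × 10⁻³⁴ / 6.870 × 10⁻¹¹ = 9.645 × 10⁻²⁴ kg·m/s.
KE = p²/(2m) = 5.106 × 10⁻¹⁷ J.
V = KE/e = 5.106 × 10⁻¹⁷ / (1.602 × 10⁻¹⁹) = 319 V.

V = 319 V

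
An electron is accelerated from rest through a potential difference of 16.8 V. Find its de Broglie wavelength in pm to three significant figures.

KE = eV = 1.602 × 10⁻¹⁹ × 16.80 = 2.691 × 10⁻¹⁸ J.
p = √(2mKE) = √(2 × 9.109 × 10⁻³¹ × 2.691 × 10⁻¹⁸) = 2.214 × 10⁻²⁴ kg·m/s.
λ = h/p = 6.626 × 10⁻³⁴ / 2.214 × 10⁻²⁴ = 2.99 × 10⁻¹⁰ m = 299 pm.

λ = 299 pm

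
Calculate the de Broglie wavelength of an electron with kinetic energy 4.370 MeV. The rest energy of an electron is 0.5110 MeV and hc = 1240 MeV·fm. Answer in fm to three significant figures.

Total energy E = KE + m₀c² = 4.370 + 0.5110 = 4.8810 MeV.
(pc)² = E² − (m₀c²)² = (4.8810)² − (0.5110)² = 23.56 MeV², so pc = 4.854 MeV.
λ = hc/(pc) = 1240 MeV·fm / 4.854 MeV = 255 fm.

λ = 255 fm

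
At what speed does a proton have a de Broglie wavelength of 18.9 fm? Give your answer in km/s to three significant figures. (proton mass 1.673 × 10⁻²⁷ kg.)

v = 2.10 × 10⁴ km/s

p = h/λ = 6.626 × 10⁻³⁴ / 1.890 × 10⁻¹⁴ = 3.506 × 10⁻²⁰ kg·m/s.
v = p/m = 3.506 × 10⁻²⁰ / 1.673 × 10⁻²⁷ = 2.10 × 10⁷ m/s = 2.10 × 10⁴ km/s.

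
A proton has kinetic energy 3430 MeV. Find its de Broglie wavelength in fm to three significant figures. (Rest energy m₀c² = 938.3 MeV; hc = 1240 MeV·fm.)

λ = 0.291 fm

Total energy E = KE + m₀c² = 3430 + 938.3 = 4368.3 MeV.
(pc)² = E² − (m₀c²)² = (4368.3)² − (938.3)² = 1.820 × 10⁷ MeV², so pc = 4266 MeV.
λ = hc/(pc) = 1240 MeV·fm / 4266 MeV = 0.291 fm.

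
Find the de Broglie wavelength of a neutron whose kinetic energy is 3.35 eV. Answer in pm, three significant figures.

KE = 3.35 eV = 5.367 × 10⁻¹⁹ J.
p = √(2mKE) = √(2 × 1.675 × 10⁻²⁷ × 5.367 × 10⁻¹⁹) = 4.240 × 10⁻²³ kg·m/s.
λ = h/p = 6.626 × 10⁻³⁴ / 4.240 × 10⁻²³ = 1.56 × 10⁻¹¹ m = 15.6 pm.

λ = 15.6 pm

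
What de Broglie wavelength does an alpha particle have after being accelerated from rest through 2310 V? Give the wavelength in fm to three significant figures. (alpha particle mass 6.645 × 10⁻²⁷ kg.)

KE = 2eV = 2 × 1.602 × 10⁻¹⁹ × 2310 = 7.401 × 10⁻¹⁶ J.
p = √(2mKE) = √(2 × 6.645 × 10⁻²⁷ × 7.401 × 10⁻¹⁶) = 3.136 × 10⁻²¹ kg·m/s.
λ = h/p = 6.626 × 10⁻³⁴ / 3.136 × 10⁻²¹ = 2.11 × 10⁻¹³ m = 211 fm.

λ = 211 fm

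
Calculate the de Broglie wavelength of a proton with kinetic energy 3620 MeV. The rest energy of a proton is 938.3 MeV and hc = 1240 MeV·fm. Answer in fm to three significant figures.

Total energy E = KE + m₀c² = 3620 + 938.3 = 4558.3 MeV.
(pc)² = E² − (m₀c²)² = (4558.3)² − (938.3)² = 1.990 × 10⁷ MeV², so pc = 4461 MeV.
λ = hc/(pc) = 1240 MeV·fm / 4461 MeV = 0.278 fm.

λ = 0.278 fm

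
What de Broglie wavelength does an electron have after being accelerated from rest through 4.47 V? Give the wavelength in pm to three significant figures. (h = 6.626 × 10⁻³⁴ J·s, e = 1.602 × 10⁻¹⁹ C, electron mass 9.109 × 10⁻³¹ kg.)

λ = 580 pm

KE = eV = 1.602 × 10⁻¹⁹ × 4.470 = 7.161 × 10⁻¹⁹ J.
p = √(2mKE) = √(2 × 9.109 × 10⁻³¹ × 7.161 × 10⁻¹⁹) = 1.142 × 10⁻²⁴ kg·m/s.
λ = h/p = 6.626 × 10⁻³⁴ / 1.142 × 10⁻²⁴ = 5.80 × 10⁻¹⁰ m = 580 pm.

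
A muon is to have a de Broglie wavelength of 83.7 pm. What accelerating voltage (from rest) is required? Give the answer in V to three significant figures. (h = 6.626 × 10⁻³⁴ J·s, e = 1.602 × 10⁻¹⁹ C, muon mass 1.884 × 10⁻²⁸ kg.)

p = h/λ = 6.626 × 10⁻³⁴ / 8.370 × 10⁻¹¹ = 7.916 × 10⁻²⁴ kg·m/s.
KE = p²/(2m) = 1.663 × 10⁻¹⁹ J.
V = KE/e = 1.663 × 10⁻¹⁹ / (1.602 × 10⁻¹⁹) = 1.04 V.

V = 1.04 V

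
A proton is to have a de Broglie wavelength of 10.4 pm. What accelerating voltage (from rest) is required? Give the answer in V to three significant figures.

p = h/λ = 6.626 × 10⁻³⁴ / 1.040 × 10⁻¹¹ = 6.371 × 10⁻²³ kg·m/s.
KE = p²/(2m) = 1.213 × 10⁻¹⁸ J.
V = KE/e = 1.213 × 10⁻¹⁸ / (1.602 × 10⁻¹⁹) = 7.57 V.

V = 7.57 V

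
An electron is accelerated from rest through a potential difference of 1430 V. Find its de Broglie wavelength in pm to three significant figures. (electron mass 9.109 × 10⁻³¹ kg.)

KE = eV = 1.602 × 10⁻¹⁹ × 1430 = 2.291 × 10⁻¹⁶ J.
p = √(2mKE) = √(2 × 9.109 × 10⁻³¹ × 2.291 × 10⁻¹⁶) = 2.043 × 10⁻²³ kg·m/s.
λ = h/p = 6.626 × 10⁻³⁴ / 2.043 × 10⁻²³ = 3.24 × 10⁻¹¹ m = 32.4 pm.

λ = 32.4 pm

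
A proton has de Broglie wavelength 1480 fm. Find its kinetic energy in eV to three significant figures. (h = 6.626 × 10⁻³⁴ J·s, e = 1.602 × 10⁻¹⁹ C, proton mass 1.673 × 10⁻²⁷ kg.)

p = h/λ = 6.626 × 10⁻³⁴ / 1.480 × 10⁻¹² = 4.477 × 10⁻²² kg·m/s.
KE = p²/(2m) = (4.477 × 10⁻²²)² / (2 × 1.673 × 10⁻²⁷) = 5.990 × 10⁻¹⁷ J = 374 eV.

KE = 374 eV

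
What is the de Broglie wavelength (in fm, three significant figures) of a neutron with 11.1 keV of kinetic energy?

KE = 11.1 keV = 1.778 × 10⁻¹⁵ J.
p = √(2mKE) = √(2 × 1.675 × 10⁻²⁷ × 1.778 × 10⁻¹⁵) = 2.441 × 10⁻²¹ kg·m/s.
λ = h/p = 6.626 × 10⁻³⁴ / 2.441 × 10⁻²¹ = 2.71 × 10⁻¹³ m = 271 fm.

λ = 271 fm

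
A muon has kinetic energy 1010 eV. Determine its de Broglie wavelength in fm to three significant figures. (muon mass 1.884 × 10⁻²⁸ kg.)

KE = 1010 eV = 1.618 × 10⁻¹⁶ J.
p = √(2mKE) = √(2 × 1.884 × 10⁻²⁸ × 1.618 × 10⁻¹⁶) = 2.469 × 10⁻²² kg·m/s.
λ = h/p = 6.626 × 10⁻³⁴ / 2.469 × 10⁻²² = 2.68 × 10⁻¹² m = 2680 fm.

λ = 2680 fm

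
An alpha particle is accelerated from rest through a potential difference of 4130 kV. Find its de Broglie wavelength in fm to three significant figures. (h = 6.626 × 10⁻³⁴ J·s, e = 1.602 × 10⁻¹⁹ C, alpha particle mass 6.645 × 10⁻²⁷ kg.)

KE = 2eV = 2 × 1.602 × 10⁻¹⁹ × 4.130 × 10⁶ = 1.323 × 10⁻¹² J.
p = √(2mKE) = √(2 × 6.645 × 10⁻²⁷ × 1.323 × 10⁻¹²) = 1.326 × 10⁻¹⁹ kg·m/s.
λ = h/p = 6.626 × 10⁻³⁴ / 1.326 × 10⁻¹⁹ = 5.00 × 10⁻¹⁵ m = 5.00 fm.

λ = 5.00 fm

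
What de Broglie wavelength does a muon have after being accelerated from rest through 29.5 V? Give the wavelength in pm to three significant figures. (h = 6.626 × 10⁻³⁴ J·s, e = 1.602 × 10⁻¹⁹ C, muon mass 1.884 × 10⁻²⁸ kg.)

KE = eV = 1.602 × 10⁻¹⁹ × 29.50 = 4.726 × 10⁻¹⁸ J.
p = √(2mKE) = √(2 × 1.884 × 10⁻²⁸ × 4.726 × 10⁻¹⁸) = 4.220 × 10⁻²³ kg·m/s.
λ = h/p = 6.626 × 10⁻³⁴ / 4.220 × 10⁻²³ = 1.57 × 10⁻¹¹ m = 15.7 pm.

λ = 15.7 pm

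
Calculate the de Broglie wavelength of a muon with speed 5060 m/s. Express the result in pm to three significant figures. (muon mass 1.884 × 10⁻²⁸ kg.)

p = mv = 1.884 × 10⁻²⁸ × 5060 = 9.533 × 10⁻²⁵ kg·m/s.
λ = h/p = 6.626 × 10⁻³⁴ / 9.533 × 10⁻²⁵ = 6.95 × 10⁻¹⁰ m = 695 pm.

λ = 695 pm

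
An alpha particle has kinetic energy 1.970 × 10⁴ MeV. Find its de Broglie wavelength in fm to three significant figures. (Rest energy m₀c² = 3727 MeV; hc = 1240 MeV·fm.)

Total energy E = KE + m₀c² = 1.970 × 10⁴ + 3727 = 23427 MeV.
(pc)² = E² − (m₀c²)² = (23427)² − (3727)² = 5.349 × 10⁸ MeV², so pc = 2.313 × 10⁴ MeV.
λ = hc/(pc) = 1240 MeV·fm / 2.313 × 10⁴ MeV = 0.0536 fm.

λ = 0.0536 fm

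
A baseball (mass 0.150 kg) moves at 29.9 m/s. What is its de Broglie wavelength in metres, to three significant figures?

p = mv = 0.150 × 29.9 = 4.485 kg·m/s.
λ = h/p = 6.626 × 10⁻³⁴ / 4.485 = 1.48 × 10⁻³⁴ m.

λ = 1.48 × 10⁻³⁴ m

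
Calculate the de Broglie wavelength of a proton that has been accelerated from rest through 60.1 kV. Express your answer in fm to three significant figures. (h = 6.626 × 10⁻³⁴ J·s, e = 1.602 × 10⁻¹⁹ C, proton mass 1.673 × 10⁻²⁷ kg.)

λ = 117 fm

KE = eV = 1.602 × 10⁻¹⁹ × 6.010 × 10⁴ = 9.628 × 10⁻¹⁵ J.
p = √(2mKE) = √(2 × 1.673 × 10⁻²⁷ × 9.628 × 10⁻¹⁵) = 5.676 × 10⁻²¹ kg·m/s.
λ = h/p = 6.626 × 10⁻³⁴ / 5.676 × 10⁻²¹ = 1.17 × 10⁻¹³ m = 117 fm.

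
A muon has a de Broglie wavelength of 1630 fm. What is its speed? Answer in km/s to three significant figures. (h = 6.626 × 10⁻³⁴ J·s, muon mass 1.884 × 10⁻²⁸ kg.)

v = 2160 km/s

p = h/λ = 6.626 × 10⁻³⁴ / 1.630 × 10⁻¹² = 4.065 × 10⁻²² kg·m/s.
v = p/m = 4.065 × 10⁻²² / 1.884 × 10⁻²⁸ = 2.16 × 10⁶ m/s = 2160 km/s.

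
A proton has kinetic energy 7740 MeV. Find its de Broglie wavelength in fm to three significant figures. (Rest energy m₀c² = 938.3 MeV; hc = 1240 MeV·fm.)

λ = 0.144 fm

Total energy E = KE + m₀c² = 7740 + 938.3 = 8678.3 MeV.
(pc)² = E² − (m₀c²)² = (8678.3)² − (938.3)² = 7.443 × 10⁷ MeV², so pc = 8627 MeV.
λ = hc/(pc) = 1240 MeV·fm / 8627 MeV = 0.144 fm.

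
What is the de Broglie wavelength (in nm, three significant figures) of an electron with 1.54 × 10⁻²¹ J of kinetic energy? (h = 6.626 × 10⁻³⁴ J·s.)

λ = 12.5 nm

p = √(2mKE) = √(2 × 9.109 × 10⁻³¹ × 1.540 × 10⁻²¹) = 5.297 × 10⁻²⁶ kg·m/s.
λ = h/p = 6.626 × 10⁻³⁴ / 5.297 × 10⁻²⁶ = 1.25 × 10⁻⁸ m = 12.5 nm.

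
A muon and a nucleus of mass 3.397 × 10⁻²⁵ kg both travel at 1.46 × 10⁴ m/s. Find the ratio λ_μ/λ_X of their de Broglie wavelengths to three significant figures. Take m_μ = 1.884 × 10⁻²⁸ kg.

λ_μ/λ_X = 1800

At fixed v, p = mv so λ = h/(mv) ∝ 1/m.
λ_μ/λ_X = m_X/m_μ = 3.397 × 10⁻²⁵/1.884 × 10⁻²⁸ = 1800.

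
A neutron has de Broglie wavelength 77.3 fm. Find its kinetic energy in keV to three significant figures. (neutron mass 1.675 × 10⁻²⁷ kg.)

KE = 137 keV

p = h/λ = 6.626 × 10⁻³⁴ / 7.730 × 10⁻¹⁴ = 8.572 × 10⁻²¹ kg·m/s.
KE = p²/(2m) = (8.572 × 10⁻²¹)² / (2 × 1.675 × 10⁻²⁷) = 2.193 × 10⁻¹⁴ J = 137 keV.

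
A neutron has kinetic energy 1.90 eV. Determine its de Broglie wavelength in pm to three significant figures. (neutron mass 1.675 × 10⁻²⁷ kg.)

KE = 1.90 eV = 3.044 × 10⁻¹⁹ J.
p = √(2mKE) = √(2 × 1.675 × 10⁻²⁷ × 3.044 × 10⁻¹⁹) = 3.193 × 10⁻²³ kg·m/s.
λ = h/p = 6.626 × 10⁻³⁴ / 3.193 × 10⁻²³ = 2.08 × 10⁻¹¹ m = 20.8 pm.

λ = 20.8 pm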